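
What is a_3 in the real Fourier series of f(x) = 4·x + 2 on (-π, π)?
a_3 = (1/π) ∫_{-π}^{π} f(x)·cos(3x) dx.
Evaluate the integral (use parity and integration by parts as needed): a_3 = 0.

Final answer: 0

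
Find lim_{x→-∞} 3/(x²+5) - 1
Evaluate the dominant behaviour as x → -∞; each term tends to a finite value or vanishes.
Limit = -1.

Final answer: -1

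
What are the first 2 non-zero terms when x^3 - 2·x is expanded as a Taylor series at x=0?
x^3 - 2·x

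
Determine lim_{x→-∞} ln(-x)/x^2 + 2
The quotient is an ∞/∞ indeterminate form as x → -∞.
Compare growth rates of the dominant terms (exponentials ≫ polynomials ≫ logarithms), or apply L'Hôpital's rule; the quotient → 0.
Adding the constant: 0 + 2 = 2. Limit = 2.

Final answer: 2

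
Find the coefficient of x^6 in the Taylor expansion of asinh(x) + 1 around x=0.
Expand to order 6: asinh(x) + 1 = 3·x^5/40 - x^3/6 + x + 1 + O(x^7).
The coefficient of x^6 is 0.

Final answer: 0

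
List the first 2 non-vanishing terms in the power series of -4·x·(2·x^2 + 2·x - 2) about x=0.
-8·x^2 + 8·x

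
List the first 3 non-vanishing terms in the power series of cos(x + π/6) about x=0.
-√(3)·x^2/4 - x/2 + √(3)/2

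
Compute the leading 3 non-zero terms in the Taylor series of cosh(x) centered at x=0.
x^4/24 + x^2/2 + 1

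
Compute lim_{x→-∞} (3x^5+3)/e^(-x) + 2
The quotient is an ∞/∞ indeterminate form as x → -∞.
Compare growth rates of the dominant terms (exponentials ≫ polynomials ≫ logarithms), or apply L'Hôpital's rule; the quotient → 0.
Adding the constant: 0 + 2 = 2. Limit = 2.

Final answer: 2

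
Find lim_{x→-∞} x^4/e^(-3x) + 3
The quotient is an ∞/∞ indeterminate form as x → -∞.
Compare growth rates of the dominant terms (exponentials ≫ polynomials ≫ logarithms), or apply L'Hôpital's rule; the quotient → 0.
Adding the constant: 0 + 3 = 3. Limit = 3.

Final answer: 3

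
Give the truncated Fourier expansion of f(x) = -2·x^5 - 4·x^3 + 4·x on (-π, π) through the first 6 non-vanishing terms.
(-424 - 4·π^4 + 72·π^2)·sin(x) + (-6·π^2 + 5 + 2·π^4)·sin(2·x) + (-4·π^4/3 + 200/81 + 8·π^2/27)·sin(3·x) + (-73/32 + 3·π^2/4 + π^4)·sin(4·x) + (-4·π^4/5 - 24·π^2/25 + 1144/625)·sin(5·x) + (-121/81 + 26·π^2/27 + 2·π^4/3)·sin(6·x)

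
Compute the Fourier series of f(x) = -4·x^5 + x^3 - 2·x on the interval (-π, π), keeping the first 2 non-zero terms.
(-976 - 8·π^4 + 162·π^2)·sin(x) + (-21·π^2 + 67/2 + 4·π^4)·sin(2·x)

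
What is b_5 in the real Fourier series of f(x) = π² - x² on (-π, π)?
b_5 = (1/π) ∫_{-π}^{π} f(x)·sin(5x) dx.
Evaluate the integral (use parity and integration by parts as needed): b_5 = 0.

Final answer: 0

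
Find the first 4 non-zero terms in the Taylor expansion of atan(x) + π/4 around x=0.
x^5/5 - x^3/3 + x + π/4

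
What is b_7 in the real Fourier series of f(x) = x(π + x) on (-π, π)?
b_7 = (1/π) ∫_{-π}^{π} f(x)·sin(7x) dx.
Evaluate the integral (use parity and integration by parts as needed): b_7 = 2·π/7.

Final answer: 2·π/7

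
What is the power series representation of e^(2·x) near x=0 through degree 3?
4·x^3/3 + 2·x^2 + 2·x + 1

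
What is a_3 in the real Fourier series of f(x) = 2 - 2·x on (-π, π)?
a_3 = (1/π) ∫_{-π}^{π} f(x)·cos(3x) dx.
Evaluate the integral (use parity and integration by parts as needed): a_3 = 0.

Final answer: 0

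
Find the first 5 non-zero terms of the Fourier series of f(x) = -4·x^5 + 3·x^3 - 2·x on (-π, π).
(-1000 - 8·π^4 + 166·π^2)·sin(x) + (-23·π^2 + 73/2 + 4·π^4)·sin(2·x) + (-8·π^4/3 - 536/81 + 214·π^2/27)·sin(3·x) + (-4·π^2 + 5/2 + 2·π^4)·sin(4·x) + (-8·π^4/5 - 872/625 + 62·π^2/25)·sin(5·x)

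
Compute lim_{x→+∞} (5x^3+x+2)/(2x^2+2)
This is an ∞/∞ indeterminate form as x → +∞.
Divide numerator and denominator by x^3 and let the lower-order terms vanish; the numerator's degree 3 exceeds the denominator's degree 2, so the quotient diverges.
Limit = ∞.

Final answer: ∞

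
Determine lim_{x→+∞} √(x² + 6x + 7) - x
This is an ∞ − ∞ indeterminate form.
Multiply and divide by the conjugate √(x²+6x + 7) + x; the x² terms cancel, leaving (6x + 7)/(√(x²+6x + 7)+x) → 6/2 = 3.
Limit = 3.

Final answer: 3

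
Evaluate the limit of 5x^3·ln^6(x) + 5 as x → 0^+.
The product is a 0·∞ indeterminate form at x → 0⁺.
Rewrite the product as 5·ln^6(x) / x^(-3) and apply L'Hôpital, or use the standard hierarchy x^(-3) ≫ |ln x|^6 as x → 0⁺.
The indeterminate product → 0, so the limit = 5.

Final answer: 5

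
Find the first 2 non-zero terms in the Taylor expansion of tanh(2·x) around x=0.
-8·x^3/3 + 2·x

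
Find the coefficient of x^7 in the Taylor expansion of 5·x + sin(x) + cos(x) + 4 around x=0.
Expand to order 7: 5·x + sin(x) + cos(x) + 4 = -x^7/5040 - x^6/720 + x^5/120 + x^4/24 - x^3/6 - x^2/2 + 6·x + 5 + O(x^8).
The coefficient of x^7 is -1/5040.

Final answer: -1/5040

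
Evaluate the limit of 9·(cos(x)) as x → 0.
Direct substitution at x = 0 gives 9.

Final answer: 9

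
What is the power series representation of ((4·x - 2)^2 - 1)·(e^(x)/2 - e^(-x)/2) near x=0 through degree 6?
-2·x^6/15 + 323·x^5/120 - 8·x^4/3 + 33·x^3/2 - 16·x^2 + 3·x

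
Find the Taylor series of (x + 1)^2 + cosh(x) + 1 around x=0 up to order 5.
x^4/24 + 3·x^2/2 + 2·x + 3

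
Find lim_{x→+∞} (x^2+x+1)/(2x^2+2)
This is an ∞/∞ indeterminate form as x → +∞.
Divide numerator and denominator by x^2 and let the lower-order terms vanish; the leading terms give 1/2.
Limit = 1/2.

Final answer: 1/2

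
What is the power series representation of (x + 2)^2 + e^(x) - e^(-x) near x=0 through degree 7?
x^7/2520 + x^5/60 + x^3/3 + x^2 + 6·x + 4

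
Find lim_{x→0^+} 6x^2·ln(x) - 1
The product is a 0·∞ indeterminate form at x → 0⁺.
Rewrite the product as 6·ln(x) / x^(-2) and apply L'Hôpital, or use the standard hierarchy x^(-2) ≫ |ln x| as x → 0⁺.
The indeterminate product → 0, so the limit = -1.

Final answer: -1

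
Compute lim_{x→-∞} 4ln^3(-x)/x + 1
The quotient is an ∞/∞ indeterminate form as x → -∞.
Compare growth rates of the dominant terms (exponentials ≫ polynomials ≫ logarithms), or apply L'Hôpital's rule; the quotient → 0.
Adding the constant: 0 + 1 = 1. Limit = 1.

Final answer: 1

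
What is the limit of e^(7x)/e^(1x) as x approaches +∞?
This is an ∞/∞ indeterminate form as x → +∞.
Rewrite e^(7x)/e^(1x) = e^((7−1)x) = e^(6x); the exponent coefficient is 6 > 0 so e^(6x) → ∞.
Limit = ∞.

Final answer: ∞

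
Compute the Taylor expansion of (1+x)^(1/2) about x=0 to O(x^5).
-5·x^4/128 + x^3/16 - x^2/8 + x/2 + 1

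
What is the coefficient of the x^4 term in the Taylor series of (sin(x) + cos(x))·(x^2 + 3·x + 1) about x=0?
Expand to order 4: (sin(x) + cos(x))·(x^2 + 3·x + 1) = -23·x^4/24 - 2·x^3/3 + 7·x^2/2 + 4·x + 1 + O(x^5).
The coefficient of x^4 is -23/24.

Final answer: -23/24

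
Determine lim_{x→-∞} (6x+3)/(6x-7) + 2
Evaluate the dominant behaviour as x → -∞; each term tends to a finite value or vanishes.
Limit = 3.

Final answer: 3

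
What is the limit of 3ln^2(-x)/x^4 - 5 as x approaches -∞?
The quotient is an ∞/∞ indeterminate form as x → -∞.
Compare growth rates of the dominant terms (exponentials ≫ polynomials ≫ logarithms), or apply L'Hôpital's rule; the quotient → 0.
Adding the constant: 0 - 5 = -5. Limit = -5.

Final answer: -5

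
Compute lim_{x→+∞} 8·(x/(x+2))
Evaluate the dominant behaviour as x → +∞; each term tends to a finite value or vanishes.
Limit = 8.

Final answer: 8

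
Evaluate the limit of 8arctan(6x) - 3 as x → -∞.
Evaluate the dominant behaviour as x → -∞; each term tends to a finite value or vanishes.
Limit = -4·π - 3.

Final answer: -4·π - 3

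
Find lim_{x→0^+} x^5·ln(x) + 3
The product is a 0·∞ indeterminate form at x → 0⁺.
Rewrite the product as ln(x) / x^(-5) and apply L'Hôpital, or use the standard hierarchy x^(-5) ≫ |ln x| as x → 0⁺.
The indeterminate product → 0, so the limit = 3.

Final answer: 3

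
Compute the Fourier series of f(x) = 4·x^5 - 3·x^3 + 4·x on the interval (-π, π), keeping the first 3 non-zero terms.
(-166·π^2 + 8·π^4 + 1004)·sin(x) + (-4·π^4 - 77/2 + 23·π^2)·sin(2·x) + (-214·π^2/27 + 644/81 + 8·π^4/3)·sin(3·x)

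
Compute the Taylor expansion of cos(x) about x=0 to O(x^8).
-x^6/720 + x^4/24 - x^2/2 + 1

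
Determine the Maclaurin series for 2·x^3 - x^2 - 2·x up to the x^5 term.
2·x^3 - x^2 - 2·x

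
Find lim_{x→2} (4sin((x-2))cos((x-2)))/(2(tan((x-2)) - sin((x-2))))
Both numerator and denominator → 0 as x → 2; this is a 0/0 indeterminate form.
Expand each to leading order near x = 2: numerator ~ 4·(x - 2), denominator ~ (x - 2)^3.
The limit of the ratio is ∞.

Final answer: ∞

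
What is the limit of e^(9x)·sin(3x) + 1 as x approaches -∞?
Evaluate the dominant behaviour as x → -∞; each term tends to a finite value or vanishes.
Limit = 1.

Final answer: 1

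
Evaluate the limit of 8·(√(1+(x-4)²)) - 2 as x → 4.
Direct substitution at x = 4 gives 6.

Final answer: 6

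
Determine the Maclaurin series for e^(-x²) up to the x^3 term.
1 - x^2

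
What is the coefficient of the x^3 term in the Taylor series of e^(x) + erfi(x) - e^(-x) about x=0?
Expand to order 3: e^(x) + erfi(x) - e^(-x) = x^3·(1/3 + 2/(3·√(π))) + x·(2/√(π) + 2) + O(x^4).
The coefficient of x^3 is 1/3 + 2/(3·√(π)).

Final answer: 1/3 + 2/(3·√(π))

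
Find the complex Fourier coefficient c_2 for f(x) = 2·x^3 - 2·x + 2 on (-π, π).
Compute the real Fourier coefficients first: a_2 = 0, b_2 = 5 - 2·π^2.
Then c_2 = (a_2 − i·b_2)/2 = -5·i/2 + i·π^2.

Final answer: -5·i/2 + i·π^2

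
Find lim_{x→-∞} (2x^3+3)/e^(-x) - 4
The quotient is an ∞/∞ indeterminate form as x → -∞.
Compare growth rates of the dominant terms (exponentials ≫ polynomials ≫ logarithms), or apply L'Hôpital's rule; the quotient → 0.
Adding the constant: 0 - 4 = -4. Limit = -4.

Final answer: -4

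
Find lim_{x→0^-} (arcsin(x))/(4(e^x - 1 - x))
Both numerator and denominator → 0 as x → 0^-; this is a 0/0 indeterminate form.
Expand each to leading order near x = 0: numerator ~ x, denominator ~ 2·x^2.
The limit of the ratio is -∞.

Final answer: -∞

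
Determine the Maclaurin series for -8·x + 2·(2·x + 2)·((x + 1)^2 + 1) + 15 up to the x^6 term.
4·x^3 + 12·x^2 + 8·x + 23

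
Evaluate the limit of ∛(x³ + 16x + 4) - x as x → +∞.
This is an ∞ − ∞ indeterminate form.
Multiply by (A² + AB + B²)/(A² + AB + B²) where A = ∛(x³+16x + 4), B = x to use A³ − B³ = (A−B)(A²+AB+B²); the x³ terms cancel, leaving (16x + 4)/(A²+AB+B²) with denominator ~ 3x², so the limit is 0.
Limit = 0.

Final answer: 0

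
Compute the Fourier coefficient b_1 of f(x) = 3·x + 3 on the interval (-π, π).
b_1 = (1/π) ∫_{-π}^{π} f(x)·sin(1x) dx.
Evaluate the integral (use parity and integration by parts as needed): b_1 = 6.

Final answer: 6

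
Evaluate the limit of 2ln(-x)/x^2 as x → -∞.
This is an ∞/∞ indeterminate form as x → -∞.
Compare growth rates of the dominant terms (exponentials ≫ polynomials ≫ logarithms), or apply L'Hôpital's rule; the quotient → 0.
Limit = 0.

Final answer: 0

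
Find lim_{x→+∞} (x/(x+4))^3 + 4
As x → +∞: x/(x+4) = 1/(1 + 4/x) → 1, and the 3rd power of a limit-1 base also → 1; with the additive constant, 1 + 4 = 5.
Limit = 5.

Final answer: 5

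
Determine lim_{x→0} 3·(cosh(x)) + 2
Direct substitution at x = 0 gives 5.

Final answer: 5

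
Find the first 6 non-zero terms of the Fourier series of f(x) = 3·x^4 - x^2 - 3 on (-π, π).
(148 - 24·π^2)·cos(x) + (-10 + 6·π^2)·cos(2·x) + (20/9 - 8·π^2/3)·cos(3·x) + (-13/16 + 3·π^2/2)·cos(4·x) + (244/625 - 24·π^2/25)·cos(5·x) - π^2/3 - 3 + 3·π^4/5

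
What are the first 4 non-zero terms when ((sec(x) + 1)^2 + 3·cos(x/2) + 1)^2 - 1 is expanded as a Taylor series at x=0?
283409·x^6/23040 + 3859·x^4/192 + 26·x^2 + 63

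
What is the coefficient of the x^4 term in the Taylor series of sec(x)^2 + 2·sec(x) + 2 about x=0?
Expand to order 4: sec(x)^2 + 2·sec(x) + 2 = 13·x^4/12 + 2·x^2 + 5 + O(x^5).
The coefficient of x^4 is 13/12.

Final answer: 13/12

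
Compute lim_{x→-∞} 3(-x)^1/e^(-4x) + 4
The quotient is an ∞/∞ indeterminate form as x → -∞.
Compare growth rates of the dominant terms (exponentials ≫ polynomials ≫ logarithms), or apply L'Hôpital's rule; the quotient → 0.
Adding the constant: 0 + 4 = 4. Limit = 4.

Final answer: 4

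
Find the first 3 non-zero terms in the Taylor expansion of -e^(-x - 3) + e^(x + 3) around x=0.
x^2·(-e^(-3)/2 + e^(3)/2) + x·(e^(-3) + e^(3)) - e^(-3) + e^(3)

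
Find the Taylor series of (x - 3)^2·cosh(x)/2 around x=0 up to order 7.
-x^7/240 + 13·x^6/480 - x^5/8 + 7·x^4/16 - 3·x^3/2 + 11·x^2/4 - 3·x + 9/2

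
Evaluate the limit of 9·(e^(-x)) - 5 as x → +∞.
Evaluate the dominant behaviour as x → +∞; each term tends to a finite value or vanishes.
Limit = -5.

Final answer: -5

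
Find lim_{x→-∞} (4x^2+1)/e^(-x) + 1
The quotient is an ∞/∞ indeterminate form as x → -∞.
Compare growth rates of the dominant terms (exponentials ≫ polynomials ≫ logarithms), or apply L'Hôpital's rule; the quotient → 0.
Adding the constant: 0 + 1 = 1. Limit = 1.

Final answer: 1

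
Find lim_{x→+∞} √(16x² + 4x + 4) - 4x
As x → +∞: multiply by the conjugate to get (4x+4)/(√(16x²+4x+4)+4x); the denominator ~ 8x, so the limit is 4/8 = 1/2.
Limit = 1/2.

Final answer: 1/2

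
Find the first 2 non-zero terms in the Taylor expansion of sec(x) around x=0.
x^2/2 + 1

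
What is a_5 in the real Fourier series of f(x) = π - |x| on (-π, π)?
a_5 = (1/π) ∫_{-π}^{π} f(x)·cos(5x) dx.
Evaluate the integral (use parity and integration by parts as needed): a_5 = 4/(25·π).

Final answer: 4/(25·π)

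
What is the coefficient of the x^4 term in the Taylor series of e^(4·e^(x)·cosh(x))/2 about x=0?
Expand to order 4: e^(4·e^(x)·cosh(x))/2 = 94·x^4·e^(4)/3 + 44·x^3·e^(4)/3 + 6·x^2·e^(4) + 2·x·e^(4) + e^(4)/2 + O(x^5).
The coefficient of x^4 is 94·e^(4)/3.

Final answer: 94·e^(4)/3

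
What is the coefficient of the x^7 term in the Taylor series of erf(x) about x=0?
Expand to order 7: erf(x) = -x^7/(21·√(π)) + x^5/(5·√(π)) - 2·x^3/(3·√(π)) + 2·x/√(π) + O(x^8).
The coefficient of x^7 is -1/(21·√(π)).

Final answer: -1/(21·√(π))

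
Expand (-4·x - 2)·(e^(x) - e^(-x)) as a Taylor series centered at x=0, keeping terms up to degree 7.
-x^7/1260 - x^6/15 - x^5/30 - 4·x^4/3 - 2·x^3/3 - 8·x^2 - 4·x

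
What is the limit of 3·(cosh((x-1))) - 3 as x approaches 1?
Direct substitution at x = 1 gives 0.

Final answer: 0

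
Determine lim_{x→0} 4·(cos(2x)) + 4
Direct substitution at x = 0 gives 8.

Final answer: 8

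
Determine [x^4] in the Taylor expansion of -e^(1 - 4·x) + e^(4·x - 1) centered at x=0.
Expand to order 4: -e^(1 - 4·x) + e^(4·x - 1) = x^4·(-32·e/3 + 32·e^(-1)/3) + x^3·(32·e^(-1)/3 + 32·e/3) + x^2·(-8·e + 8·e^(-1)) + x·(4·e^(-1) + 4·e) - e + e^(-1) + O(x^5).
The coefficient of x^4 is -32·e/3 + 32·e^(-1)/3.

Final answer: -32·e/3 + 32·e^(-1)/3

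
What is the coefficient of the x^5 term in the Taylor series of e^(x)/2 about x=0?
Expand to order 5: e^(x)/2 = x^5/240 + x^4/48 + x^3/12 + x^2/4 + x/2 + 1/2 + O(x^6).
The coefficient of x^5 is 1/240.

Final answer: 1/240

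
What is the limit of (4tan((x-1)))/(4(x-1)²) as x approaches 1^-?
Both numerator and denominator → 0 as x → 1^-; this is a 0/0 indeterminate form.
Expand each to leading order near x = 1: numerator ~ 4·(x - 1), denominator ~ 4·(x - 1)^2.
The limit of the ratio is -∞.

Final answer: -∞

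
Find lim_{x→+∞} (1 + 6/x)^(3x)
As x → +∞: write (1 + 6/x)^(3x) = ((1 + 6/x)^x)^3 → (e^6)^3 = e^18.
Limit = e^(18).

Final answer: e^(18)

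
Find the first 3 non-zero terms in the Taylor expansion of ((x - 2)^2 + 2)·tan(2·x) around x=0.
18·x^3 - 8·x^2 + 12·x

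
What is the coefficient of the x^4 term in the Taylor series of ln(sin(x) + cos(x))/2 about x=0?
Expand to order 4: ln(sin(x) + cos(x))/2 = -x^4/3 + x^3/3 - x^2/2 + x/2 + O(x^5).
The coefficient of x^4 is -1/3.

Final answer: -1/3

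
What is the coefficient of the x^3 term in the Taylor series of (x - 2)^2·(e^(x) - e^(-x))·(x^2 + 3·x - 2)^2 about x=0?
Expand to order 3: (x - 2)^2·(e^(x) - e^(-x))·(x^2 + 3·x - 2)^2 = 448·x^3/3 - 128·x^2 + 32·x + O(x^4).
The coefficient of x^3 is 448/3.

Final answer: 448/3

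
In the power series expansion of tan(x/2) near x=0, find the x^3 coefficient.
Expand to order 3: tan(x/2) = x^3/24 + x/2 + O(x^4).
The coefficient of x^3 is 1/24.

Final answer: 1/24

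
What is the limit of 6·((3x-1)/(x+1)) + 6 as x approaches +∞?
Evaluate the dominant behaviour as x → +∞; each term tends to a finite value or vanishes.
Limit = 24.

Final answer: 24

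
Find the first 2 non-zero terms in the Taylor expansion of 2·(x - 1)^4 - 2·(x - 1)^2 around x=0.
10·x^2 - 4·x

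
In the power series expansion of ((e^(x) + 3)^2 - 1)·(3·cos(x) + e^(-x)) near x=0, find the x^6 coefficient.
Expand to order 6: ((e^(x) + 3)^2 - 1)·(3·cos(x) + e^(-x)) = -61·x^6/120 - 193·x^5/120 - 5·x^4/2 - 37·x^3/6 - 3·x^2 + 17·x + 60 + O(x^7).
The coefficient of x^6 is -61/120.

Final answer: -61/120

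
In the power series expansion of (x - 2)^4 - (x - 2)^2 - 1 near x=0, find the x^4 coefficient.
Expand to order 4: (x - 2)^4 - (x - 2)^2 - 1 = x^4 - 8·x^3 + 23·x^2 - 28·x + 11 + O(x^5).
The coefficient of x^4 is 1.

Final answer: 1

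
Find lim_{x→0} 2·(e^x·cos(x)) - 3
Direct substitution at x = 0 gives -1.

Final answer: -1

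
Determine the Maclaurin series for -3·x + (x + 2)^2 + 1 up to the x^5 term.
x^2 + x + 5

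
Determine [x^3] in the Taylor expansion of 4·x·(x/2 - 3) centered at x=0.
Expand to order 3: 4·x·(x/2 - 3) = 2·x^2 - 12·x + O(x^4).
The coefficient of x^3 is 0.

Final answer: 0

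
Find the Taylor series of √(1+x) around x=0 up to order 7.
33·x^7/2048 - 21·x^6/1024 + 7·x^5/256 - 5·x^4/128 + x^3/16 - x^2/8 + x/2 + 1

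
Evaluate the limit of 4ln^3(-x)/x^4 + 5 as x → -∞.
The quotient is an ∞/∞ indeterminate form as x → -∞.
Compare growth rates of the dominant terms (exponentials ≫ polynomials ≫ logarithms), or apply L'Hôpital's rule; the quotient → 0.
Adding the constant: 0 + 5 = 5. Limit = 5.

Final answer: 5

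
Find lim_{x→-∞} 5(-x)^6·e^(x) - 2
The product is a 0·∞ indeterminate form at x → -∞.
Rewrite the product as 5(-x)^6 / e^(-x) (an ∞/∞ form) and apply L'Hôpital, or use the standard hierarchy e^(|x|) ≫ |(-x)^6| as x → -∞.
The indeterminate product → 0, so the limit = -2.

Final answer: -2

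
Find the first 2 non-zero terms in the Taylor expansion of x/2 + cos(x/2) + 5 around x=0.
x/2 + 6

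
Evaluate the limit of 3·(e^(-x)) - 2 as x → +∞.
Evaluate the dominant behaviour as x → +∞; each term tends to a finite value or vanishes.
Limit = -2.

Final answer: -2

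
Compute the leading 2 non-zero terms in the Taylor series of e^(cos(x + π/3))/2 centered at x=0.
-√(3)·x·e^(1/2)/4 + e^(1/2)/2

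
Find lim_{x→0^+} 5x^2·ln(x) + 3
The product is a 0·∞ indeterminate form at x → 0⁺.
Rewrite the product as 5·ln(x) / x^(-2) and apply L'Hôpital, or use the standard hierarchy x^(-2) ≫ |ln x| as x → 0⁺.
The indeterminate product → 0, so the limit = 3.

Final answer: 3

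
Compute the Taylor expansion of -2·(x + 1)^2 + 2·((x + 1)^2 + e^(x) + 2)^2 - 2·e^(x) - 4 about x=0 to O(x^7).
17·x^6/40 + 97·x^5/60 + 85·x^4/12 + 61·x^3/3 + 39·x^2 + 42·x + 24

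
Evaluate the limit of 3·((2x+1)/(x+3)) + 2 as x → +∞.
Evaluate the dominant behaviour as x → +∞; each term tends to a finite value or vanishes.
Limit = 8.

Final answer: 8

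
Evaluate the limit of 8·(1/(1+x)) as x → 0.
Direct substitution at x = 0 gives 8.

Final answer: 8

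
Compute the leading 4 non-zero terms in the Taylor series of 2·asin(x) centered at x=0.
5·x^7/56 + 3·x^5/20 + x^3/3 + 2·x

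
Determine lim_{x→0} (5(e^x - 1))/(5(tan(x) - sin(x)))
Both numerator and denominator → 0 as x → 0; this is a 0/0 indeterminate form.
Expand each to leading order near x = 0: numerator ~ 5·x, denominator ~ 5·x^3/2.
The limit of the ratio is ∞.

Final answer: ∞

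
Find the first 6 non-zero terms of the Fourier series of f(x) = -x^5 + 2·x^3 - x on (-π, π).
(-266 - 2·π^4 + 44·π^2)·sin(x) + (-7·π^2 + 23/2 + π^4)·sin(2·x) + (-2·π^4/3 - 206/81 + 76·π^2/27)·sin(3·x) + (-13·π^2/8 + 71/64 + π^4/2)·sin(4·x) + (-2·π^4/5 - 418/625 + 28·π^2/25)·sin(5·x) + (-23·π^2/27 + 77/162 + π^4/3)·sin(6·x)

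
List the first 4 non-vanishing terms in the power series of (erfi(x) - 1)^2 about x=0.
-4·x^3/(3·√(π)) + 4·x^2/π - 4·x/√(π) + 1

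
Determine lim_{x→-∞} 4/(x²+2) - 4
Evaluate the dominant behaviour as x → -∞; each term tends to a finite value or vanishes.
Limit = -4.

Final answer: -4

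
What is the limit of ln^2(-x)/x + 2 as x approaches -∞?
The quotient is an ∞/∞ indeterminate form as x → -∞.
Compare growth rates of the dominant terms (exponentials ≫ polynomials ≫ logarithms), or apply L'Hôpital's rule; the quotient → 0.
Adding the constant: 0 + 2 = 2. Limit = 2.

Final answer: 2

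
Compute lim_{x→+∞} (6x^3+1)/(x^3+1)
This is an ∞/∞ indeterminate form as x → +∞.
Divide numerator and denominator by x^3 and let the lower-order terms vanish; the leading terms give 6/1 = 6.
Limit = 6.

Final answer: 6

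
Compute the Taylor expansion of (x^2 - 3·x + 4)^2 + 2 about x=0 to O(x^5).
x^4 - 6·x^3 + 17·x^2 - 24·x + 18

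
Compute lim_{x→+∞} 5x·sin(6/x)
As x → +∞: let u = 6/x → 0⁺; then 5·x·sin(6/x) = 5·6·sin(u)/u → 5·6·1 = 30.
Limit = 30.

Final answer: 30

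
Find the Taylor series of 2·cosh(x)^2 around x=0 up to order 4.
2·x^4/3 + 2·x^2 + 2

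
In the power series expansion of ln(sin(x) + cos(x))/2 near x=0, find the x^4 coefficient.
Expand to order 4: ln(sin(x) + cos(x))/2 = -x^4/3 + x^3/3 - x^2/2 + x/2 + O(x^5).
The coefficient of x^4 is -1/3.

Final answer: -1/3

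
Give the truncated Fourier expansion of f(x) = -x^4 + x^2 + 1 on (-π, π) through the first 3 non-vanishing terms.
(-52 + 8·π^2)·cos(x) + (4 - 2·π^2)·cos(2·x) - π^4/5 + 1 + π^2/3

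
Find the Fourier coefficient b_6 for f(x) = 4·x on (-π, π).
b_6 = (1/π) ∫_{-π}^{π} f(x)·sin(6x) dx.
Evaluate the integral (use parity and integration by parts as needed): b_6 = -4/3.

Final answer: -4/3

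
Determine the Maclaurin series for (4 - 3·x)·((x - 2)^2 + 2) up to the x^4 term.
-3·x^3 + 16·x^2 - 34·x + 24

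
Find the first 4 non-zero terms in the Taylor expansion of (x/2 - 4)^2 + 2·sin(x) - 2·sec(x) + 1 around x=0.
-x^3/3 - 3·x^2/4 - 2·x + 15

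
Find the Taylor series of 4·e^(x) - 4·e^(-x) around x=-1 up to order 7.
(4 - 4·e^(2))·e^(-1) + (4 + 4·e^(2))·e^(-1)·(x + 1) + (2 - 2·e^(2))·e^(-1)·(x + 1)^2 + (2 + 2·e^(2))·e^(-1)·(x + 1)^3/3 + (1 - e^(2))·e^(-1)·(x + 1)^4/6 + (1 + e^(2))·e^(-1)·(x + 1)^5/30 + (1 - e^(2))·e^(-1)·(x + 1)^6/180 + (1 + e^(2))·e^(-1)·(x + 1)^7/1260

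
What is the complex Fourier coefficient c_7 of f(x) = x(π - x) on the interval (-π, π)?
Compute the real Fourier coefficients first: a_7 = 4/49, b_7 = 2·π/7.
Then c_7 = (a_7 − i·b_7)/2 = 2/49 - i·π/7.

Final answer: 2/49 - i·π/7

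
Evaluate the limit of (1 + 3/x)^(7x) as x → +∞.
As x → +∞: write (1 + 3/x)^(7x) = ((1 + 3/x)^x)^7 → (e^3)^7 = e^21.
Limit = e^(21).

Final answer: e^(21)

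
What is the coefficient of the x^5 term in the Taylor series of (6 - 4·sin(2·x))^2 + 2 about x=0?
Expand to order 5: (6 - 4·sin(2·x))^2 + 2 = -64·x^5/5 - 256·x^4/3 + 64·x^3 + 64·x^2 - 96·x + 38 + O(x^6).
The coefficient of x^5 is -64/5.

Final answer: -64/5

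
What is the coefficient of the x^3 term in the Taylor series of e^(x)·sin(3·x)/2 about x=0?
Expand to order 3: e^(x)·sin(3·x)/2 = -3·x^3/2 + 3·x^2/2 + 3·x/2 + O(x^4).
The coefficient of x^3 is -3/2.

Final answer: -3/2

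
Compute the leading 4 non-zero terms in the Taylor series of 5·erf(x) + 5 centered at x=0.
x^5/√(π) - 10·x^3/(3·√(π)) + 10·x/√(π) + 5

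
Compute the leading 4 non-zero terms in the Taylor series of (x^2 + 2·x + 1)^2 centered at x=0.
4·x^3 + 6·x^2 + 4·x + 1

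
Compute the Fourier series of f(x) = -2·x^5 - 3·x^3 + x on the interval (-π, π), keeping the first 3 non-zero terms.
(-442 - 4·π^4 + 74·π^2)·sin(x) + (-7·π^2 + 19/2 + 2·π^4)·sin(2·x) + (-4·π^4/3 + 2/81 + 26·π^2/27)·sin(3·x)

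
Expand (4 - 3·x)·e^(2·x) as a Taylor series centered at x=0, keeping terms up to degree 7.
-52·x^7/315 - 4·x^6/9 - 14·x^5/15 - 4·x^4/3 - 2·x^3/3 + 2·x^2 + 5·x + 4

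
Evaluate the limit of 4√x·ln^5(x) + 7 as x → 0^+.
The product is a 0·∞ indeterminate form at x → 0⁺.
Rewrite the product as 4·ln^5(x) / x^(-1/2) and apply L'Hôpital, or use the standard hierarchy x^(-1/2) ≫ |ln x|^5 as x → 0⁺.
The indeterminate product → 0, so the limit = 7.

Final answer: 7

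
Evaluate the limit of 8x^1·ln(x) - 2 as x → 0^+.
The product is a 0·∞ indeterminate form at x → 0⁺.
Rewrite the product as 8·ln(x) / x^(-1) and apply L'Hôpital, or use the standard hierarchy x^(-1) ≫ |ln x| as x → 0⁺.
The indeterminate product → 0, so the limit = -2.

Final answer: -2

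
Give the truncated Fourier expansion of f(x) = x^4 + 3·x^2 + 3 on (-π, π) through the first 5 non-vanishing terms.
(36 - 8·π^2)·cos(x) + 2·π^2·cos(2·x) + (-8·π^2/9 - 20/27)·cos(3·x) + (9/16 + π^2/2)·cos(4·x) + 3 + π^2 + π^4/5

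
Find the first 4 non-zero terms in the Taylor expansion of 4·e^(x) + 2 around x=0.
2·x^3/3 + 2·x^2 + 4·x + 6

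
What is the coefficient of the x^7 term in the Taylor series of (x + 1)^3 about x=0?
Expand to order 7: (x + 1)^3 = x^3 + 3·x^2 + 3·x + 1 + O(x^8).
The coefficient of x^7 is 0.

Final answer: 0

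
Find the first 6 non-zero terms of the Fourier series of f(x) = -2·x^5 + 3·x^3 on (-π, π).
(-516 - 4·π^4 + 86·π^2)·sin(x) + (-13·π^2 + 39/2 + 2·π^4)·sin(2·x) + (-4·π^4/3 - 268/81 + 134·π^2/27)·sin(3·x) + (-11·π^2/4 + 33/32 + π^4)·sin(4·x) + (-4·π^4/5 - 276/625 + 46·π^2/25)·sin(5·x) + (-37·π^2/27 + 37/162 + 2·π^4/3)·sin(6·x)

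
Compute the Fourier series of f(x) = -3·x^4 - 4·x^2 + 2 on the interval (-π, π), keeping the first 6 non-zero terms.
(-128 + 24·π^2)·cos(x) + (5 - 6·π^2)·cos(2·x) + 8·π^2·cos(3·x)/3 + (-3·π^2/2 - 7/16)·cos(4·x) + (256/625 + 24·π^2/25)·cos(5·x) - 3·π^4/5 - 4·π^2/3 + 2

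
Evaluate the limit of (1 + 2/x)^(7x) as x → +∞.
As x → +∞: write (1 + 2/x)^(7x) = ((1 + 2/x)^x)^7 → (e^2)^7 = e^14.
Limit = e^(14).

Final answer: e^(14)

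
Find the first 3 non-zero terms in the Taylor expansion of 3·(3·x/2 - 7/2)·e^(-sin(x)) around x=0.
-39·x^2/4 + 15·x - 21/2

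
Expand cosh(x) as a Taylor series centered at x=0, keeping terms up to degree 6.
x^6/720 + x^4/24 + x^2/2 + 1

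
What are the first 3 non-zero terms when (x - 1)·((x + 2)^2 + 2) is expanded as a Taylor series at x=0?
3·x^2 + 2·x - 6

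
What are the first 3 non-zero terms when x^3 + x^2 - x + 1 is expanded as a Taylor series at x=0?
x^2 - x + 1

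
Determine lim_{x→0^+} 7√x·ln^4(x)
This is a 0·∞ indeterminate form at x → 0⁺.
Rewrite the product as 7·ln^4(x) / x^(-1/2) and apply L'Hôpital, or use the standard hierarchy x^(-1/2) ≫ |ln x|^4 as x → 0⁺.
The indeterminate product → 0, so the limit = 0.

Final answer: 0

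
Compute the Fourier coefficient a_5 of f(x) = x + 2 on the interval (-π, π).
a_5 = (1/π) ∫_{-π}^{π} f(x)·cos(5x) dx.
Evaluate the integral (use parity and integration by parts as needed): a_5 = 0.

Final answer: 0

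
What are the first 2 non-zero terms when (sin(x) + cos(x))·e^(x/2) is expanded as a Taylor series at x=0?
3·x/2 + 1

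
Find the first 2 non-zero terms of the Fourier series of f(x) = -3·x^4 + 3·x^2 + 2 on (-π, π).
(-156 + 24·π^2)·cos(x) - 3·π^4/5 + 2 + π^2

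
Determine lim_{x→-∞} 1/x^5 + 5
Evaluate the dominant behaviour as x → -∞; each term tends to a finite value or vanishes.
Limit = 5.

Final answer: 5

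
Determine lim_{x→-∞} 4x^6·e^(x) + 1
The product is a 0·∞ indeterminate form at x → -∞.
Rewrite the product as 4x^6 / e^(-x) (an ∞/∞ form) and apply L'Hôpital, or use the standard hierarchy e^(|x|) ≫ |x^6| as x → -∞.
The indeterminate product → 0, so the limit = 1.

Final answer: 1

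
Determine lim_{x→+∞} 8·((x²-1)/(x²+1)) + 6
Evaluate the dominant behaviour as x → +∞; each term tends to a finite value or vanishes.
Limit = 14.

Final answer: 14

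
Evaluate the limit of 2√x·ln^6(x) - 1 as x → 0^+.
The product is a 0·∞ indeterminate form at x → 0⁺.
Rewrite the product as 2·ln^6(x) / x^(-1/2) and apply L'Hôpital, or use the standard hierarchy x^(-1/2) ≫ |ln x|^6 as x → 0⁺.
The indeterminate product → 0, so the limit = -1.

Final answer: -1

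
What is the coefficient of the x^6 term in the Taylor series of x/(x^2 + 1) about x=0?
Expand to order 6: x/(x^2 + 1) = x^5 - x^3 + x + O(x^7).
The coefficient of x^6 is 0.

Final answer: 0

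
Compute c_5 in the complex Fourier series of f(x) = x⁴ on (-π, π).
Compute the real Fourier coefficients first: a_5 = 48/625 - 8·π^2/25, b_5 = 0.
Then c_5 = (a_5 − i·b_5)/2 = 24/625 - 4·π^2/25.

Final answer: 24/625 - 4·π^2/25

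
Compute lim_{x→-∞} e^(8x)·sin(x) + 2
Evaluate the dominant behaviour as x → -∞; each term tends to a finite value or vanishes.
Limit = 2.

Final answer: 2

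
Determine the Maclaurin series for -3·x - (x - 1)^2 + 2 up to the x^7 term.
-x^2 - x + 1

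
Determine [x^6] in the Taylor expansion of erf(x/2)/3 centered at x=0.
Expand to order 6: erf(x/2)/3 = x^5/(480·√(π)) - x^3/(36·√(π)) + x/(3·√(π)) + O(x^7).
The coefficient of x^6 is 0.

Final answer: 0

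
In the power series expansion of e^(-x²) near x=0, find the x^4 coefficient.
Expand to order 4: e^(-x²) = x^4/2 - x^2 + 1 + O(x^5).
The coefficient of x^4 is 1/2.

Final answer: 1/2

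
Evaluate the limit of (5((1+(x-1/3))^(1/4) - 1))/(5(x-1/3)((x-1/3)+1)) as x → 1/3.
Both numerator and denominator → 0 as x → 1/3; this is a 0/0 indeterminate form.
Expand each to leading order near x = 1/3: numerator ~ 5·(x - 1/3)/4, denominator ~ 5·(x - 1/3).
The limit of the ratio is 1/4.

Final answer: 1/4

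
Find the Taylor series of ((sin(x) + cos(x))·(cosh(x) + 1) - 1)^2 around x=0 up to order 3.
-5·x^3/3 + 3·x^2 + 4·x + 1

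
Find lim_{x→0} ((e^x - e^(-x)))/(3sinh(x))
Both numerator and denominator → 0 as x → 0; this is a 0/0 indeterminate form.
Expand each to leading order near x = 0: numerator ~ 2·x, denominator ~ 3·x.
The limit of the ratio is 2/3.

Final answer: 2/3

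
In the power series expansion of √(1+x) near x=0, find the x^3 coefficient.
Expand to order 3: √(1+x) = x^3/16 - x^2/8 + x/2 + 1 + O(x^4).
The coefficient of x^3 is 1/16.

Final answer: 1/16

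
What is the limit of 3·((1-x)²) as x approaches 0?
Direct substitution at x = 0 gives 3.

Final answer: 3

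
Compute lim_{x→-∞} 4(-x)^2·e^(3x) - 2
The product is a 0·∞ indeterminate form at x → -∞.
Rewrite the product as 4(-x)^2 / e^(-3x) (an ∞/∞ form) and apply L'Hôpital, or use the standard hierarchy e^(3|x|) ≫ |(-x)^2| as x → -∞.
The indeterminate product → 0, so the limit = -2.

Final answer: -2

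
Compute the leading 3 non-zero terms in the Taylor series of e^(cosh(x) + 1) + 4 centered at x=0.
x^4·e^(2)/6 + x^2·e^(2)/2 + 4 + e^(2)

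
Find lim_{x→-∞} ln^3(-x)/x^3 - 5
The quotient is an ∞/∞ indeterminate form as x → -∞.
Compare growth rates of the dominant terms (exponentials ≫ polynomials ≫ logarithms), or apply L'Hôpital's rule; the quotient → 0.
Adding the constant: 0 - 5 = -5. Limit = -5.

Final answer: -5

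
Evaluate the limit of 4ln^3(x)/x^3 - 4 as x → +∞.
The quotient is an ∞/∞ indeterminate form as x → +∞.
The polynomial denominator x^3 dominates the logarithmic numerator (any positive power of x ≫ ln^3(x) as x → ∞), so the quotient → 0.
Adding the constant: 0 - 4 = -4. Limit = -4.

Final answer: -4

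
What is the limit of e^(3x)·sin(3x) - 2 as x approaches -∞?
Evaluate the dominant behaviour as x → -∞; each term tends to a finite value or vanishes.
Limit = -2.

Final answer: -2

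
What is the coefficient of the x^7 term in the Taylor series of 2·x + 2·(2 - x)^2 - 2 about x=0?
Expand to order 7: 2·x + 2·(2 - x)^2 - 2 = 2·x^2 - 6·x + 6 + O(x^8).
The coefficient of x^7 is 0.

Final answer: 0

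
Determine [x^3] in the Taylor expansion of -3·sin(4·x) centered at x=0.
Expand to order 3: -3·sin(4·x) = 32·x^3 - 12·x + O(x^4).
The coefficient of x^3 is 32.

Final answer: 32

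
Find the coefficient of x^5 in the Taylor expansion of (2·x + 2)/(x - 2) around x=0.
Expand to order 5: (2·x + 2)/(x - 2) = -3·x^5/32 - 3·x^4/16 - 3·x^3/8 - 3·x^2/4 - 3·x/2 - 1 + O(x^6).
The coefficient of x^5 is -3/32.

Final answer: -3/32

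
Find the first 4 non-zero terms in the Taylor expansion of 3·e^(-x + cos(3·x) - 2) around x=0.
13·x^3·e^(-1) - 12·x^2·e^(-1) - 3·x·e^(-1) + 3·e^(-1)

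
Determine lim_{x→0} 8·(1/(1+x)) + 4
Direct substitution at x = 0 gives 12.

Final answer: 12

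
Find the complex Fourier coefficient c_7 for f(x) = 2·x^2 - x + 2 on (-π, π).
Compute the real Fourier coefficients first: a_7 = -8/49, b_7 = -2/7.
Then c_7 = (a_7 − i·b_7)/2 = -4/49 + i/7.

Final answer: -4/49 + i/7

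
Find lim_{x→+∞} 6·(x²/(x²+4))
Evaluate the dominant behaviour as x → +∞; each term tends to a finite value or vanishes.
Limit = 6.

Final answer: 6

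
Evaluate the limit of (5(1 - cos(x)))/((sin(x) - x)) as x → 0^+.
Both numerator and denominator → 0 as x → 0^+; this is a 0/0 indeterminate form.
Expand each to leading order near x = 0: numerator ~ 5·x^2/2, denominator ~ -x^3/6.
The limit of the ratio is -∞.

Final answer: -∞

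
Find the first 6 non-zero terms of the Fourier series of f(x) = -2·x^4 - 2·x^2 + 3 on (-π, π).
(-88 + 16·π^2)·cos(x) + (4 - 4·π^2)·cos(2·x) + (-8/27 + 16·π^2/9)·cos(3·x) + (-π^2 - 1/8)·cos(4·x) + (104/625 + 16·π^2/25)·cos(5·x) - 2·π^4/5 - 2·π^2/3 + 3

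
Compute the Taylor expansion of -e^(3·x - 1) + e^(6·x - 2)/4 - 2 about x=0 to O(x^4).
x^3·(-9·e^(-1)/2 + 9·e^(-2)) + x^2·(-9·e^(-1)/2 + 9·e^(-2)/2) + x·(-3·e^(-1) + 3·e^(-2)/2) - 2 - e^(-1) + e^(-2)/4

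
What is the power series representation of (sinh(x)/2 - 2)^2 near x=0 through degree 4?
x^4/12 - x^3/3 + x^2/4 - 2·x + 4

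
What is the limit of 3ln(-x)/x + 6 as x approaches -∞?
The quotient is an ∞/∞ indeterminate form as x → -∞.
Compare growth rates of the dominant terms (exponentials ≫ polynomials ≫ logarithms), or apply L'Hôpital's rule; the quotient → 0.
Adding the constant: 0 + 6 = 6. Limit = 6.

Final answer: 6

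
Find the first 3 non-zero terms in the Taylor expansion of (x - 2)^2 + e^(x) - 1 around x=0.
3·x^2/2 - 3·x + 4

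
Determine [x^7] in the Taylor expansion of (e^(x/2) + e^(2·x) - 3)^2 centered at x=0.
Expand to order 7: (e^(x/2) + e^(2·x) - 3)^2 = 107761·x^7/32256 + 67219·x^6/11520 + 1645·x^5/192 + 955·x^4/96 + 95·x^3/12 + 2·x^2 - 5·x + 1 + O(x^8).
The coefficient of x^7 is 107761/32256.

Final answer: 107761/32256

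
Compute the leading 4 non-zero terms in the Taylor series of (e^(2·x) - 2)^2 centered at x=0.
8·x^4 + 16·x^3/3 - 4·x + 1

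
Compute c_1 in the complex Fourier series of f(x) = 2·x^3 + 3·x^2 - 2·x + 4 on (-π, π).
Compute the real Fourier coefficients first: a_1 = -12, b_1 = -28 + 4·π^2.
Then c_1 = (a_1 − i·b_1)/2 = -6 - 2·i·π^2 + 14·i.

Final answer: -6 - 2·i·π^2 + 14·i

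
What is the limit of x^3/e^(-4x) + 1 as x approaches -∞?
The quotient is an ∞/∞ indeterminate form as x → -∞.
Compare growth rates of the dominant terms (exponentials ≫ polynomials ≫ logarithms), or apply L'Hôpital's rule; the quotient → 0.
Adding the constant: 0 + 1 = 1. Limit = 1.

Final answer: 1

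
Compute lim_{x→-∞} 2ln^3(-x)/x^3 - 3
The quotient is an ∞/∞ indeterminate form as x → -∞.
Compare growth rates of the dominant terms (exponentials ≫ polynomials ≫ logarithms), or apply L'Hôpital's rule; the quotient → 0.
Adding the constant: 0 - 3 = -3. Limit = -3.

Final answer: -3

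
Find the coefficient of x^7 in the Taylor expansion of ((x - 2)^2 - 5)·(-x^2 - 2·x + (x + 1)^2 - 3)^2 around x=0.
Expand to order 7: ((x - 2)^2 - 5)·(-x^2 - 2·x + (x + 1)^2 - 3)^2 = 4·x^2 - 16·x - 4 + O(x^8).
The coefficient of x^7 is 0.

Final answer: 0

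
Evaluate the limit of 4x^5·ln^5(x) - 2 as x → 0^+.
The product is a 0·∞ indeterminate form at x → 0⁺.
Rewrite the product as 4·ln^5(x) / x^(-5) and apply L'Hôpital, or use the standard hierarchy x^(-5) ≫ |ln x|^5 as x → 0⁺.
The indeterminate product → 0, so the limit = -2.

Final answer: -2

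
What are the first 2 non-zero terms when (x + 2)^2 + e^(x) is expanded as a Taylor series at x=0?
5·x + 5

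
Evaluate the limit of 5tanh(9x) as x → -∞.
Evaluate the dominant behaviour as x → -∞; each term tends to a finite value or vanishes.
Limit = -5.

Final answer: -5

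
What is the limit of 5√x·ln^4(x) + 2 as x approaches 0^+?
The product is a 0·∞ indeterminate form at x → 0⁺.
Rewrite the product as 5·ln^4(x) / x^(-1/2) and apply L'Hôpital, or use the standard hierarchy x^(-1/2) ≫ |ln x|^4 as x → 0⁺.
The indeterminate product → 0, so the limit = 2.

Final answer: 2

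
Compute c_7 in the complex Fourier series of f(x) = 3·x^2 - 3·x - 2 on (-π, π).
Compute the real Fourier coefficients first: a_7 = -12/49, b_7 = -6/7.
Then c_7 = (a_7 − i·b_7)/2 = -6/49 + 3·i/7.

Final answer: -6/49 + 3·i/7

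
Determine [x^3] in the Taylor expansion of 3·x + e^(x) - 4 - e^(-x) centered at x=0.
Expand to order 3: 3·x + e^(x) - 4 - e^(-x) = x^3/3 + 5·x - 4 + O(x^4).
The coefficient of x^3 is 1/3.

Final answer: 1/3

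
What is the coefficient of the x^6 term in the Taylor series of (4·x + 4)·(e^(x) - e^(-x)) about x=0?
Expand to order 6: (4·x + 4)·(e^(x) - e^(-x)) = x^6/15 + x^5/15 + 4·x^4/3 + 4·x^3/3 + 8·x^2 + 8·x + O(x^7).
The coefficient of x^6 is 1/15.

Final answer: 1/15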